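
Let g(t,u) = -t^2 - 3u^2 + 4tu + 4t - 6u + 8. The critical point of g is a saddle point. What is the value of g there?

11

∂g/∂t = -2t + 4u + 4 = 0 and ∂g/∂u = 4t - 6u - 6 = 0, so (t, u) = (0, -1).
The Hessian has g_{tt} = -2, g_{uu} = -6, g_{tu} = 4, giving D = -4 < 0, so the point is a saddle point.
g(0, -1) = 11.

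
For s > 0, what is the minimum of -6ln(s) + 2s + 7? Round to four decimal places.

P'(s) = -6/s + 2 = 0 gives s = 3.
P''(s) = 6/s², which is positive for s > 0, so this is a local minimum.
P(3) = -6·ln(3) + 6 + 7 ≈ 6.4083.

6.4083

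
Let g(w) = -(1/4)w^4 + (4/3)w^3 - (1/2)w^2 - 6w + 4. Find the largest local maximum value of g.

g'(w) = -w^3 + 4w^2 - w - 6. Setting g'(w) = 0 gives w ∈ {-1, 2, 3}.
Second-derivative test with g''(w) = -3w^2 + 8w - 1: g''(-1) = -12 < 0 ⇒ local maximum; g''(2) = 3 > 0 ⇒ local minimum; g''(3) = -4 < 0 ⇒ local maximum.
The largest local maximum is g(-1) = 95/12.

95/12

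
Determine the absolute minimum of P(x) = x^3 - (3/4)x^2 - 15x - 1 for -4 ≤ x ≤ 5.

The derivative is 3x^2 - (3/2)x - 15, which vanishes at x = -2 and x = 5/2.
Compare values at every candidate in [-4, 5]: P(-4) = -17, P(-2) = 18, P(5/2) = -441/16, P(5) = 121/4.
Hence the absolute minimum is -441/16 at x = 5/2.

-441/16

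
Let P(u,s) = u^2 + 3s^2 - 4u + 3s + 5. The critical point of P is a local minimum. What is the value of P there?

∂P/∂u = 2u - 4 = 0 and ∂P/∂s = 6s + 3 = 0, so (u, s) = (2, -1/2).
The Hessian has P_{uu} = 2, P_{ss} = 6, P_{us} = 0, giving D = 12 > 0 with P_{uu} > 0, so the point is a local minimum.
P(2, -1/2) = 1/4.

1/4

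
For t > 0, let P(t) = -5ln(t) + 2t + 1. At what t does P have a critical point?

P'(t) = -5/t + 2 = 0 gives t = 5/2.
P''(t) = 5/t², which is positive for t > 0, so this is a local minimum.
P(5/2) = -5·ln(5/2) + 5 + 1 ≈ 1.4185.

5/2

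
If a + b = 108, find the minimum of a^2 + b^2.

With a + b = 108, a^2 + b^2 = a^2 + (108 − a)^2.
The derivative 2a − 2(108 − a) = 4a − 216 vanishes at a = 54; second derivative 4 > 0, a minimum.
The minimum is 2·(54)^2 = 5832.

5832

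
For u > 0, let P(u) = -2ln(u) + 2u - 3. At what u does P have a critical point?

1

P'(u) = -2/u + 2 = 0 gives u = 1.
P''(u) = 2/u², which is positive for u > 0, so this is a local minimum.
P(1) = -2·ln(1) + 2 - 3 ≈ -1.0000.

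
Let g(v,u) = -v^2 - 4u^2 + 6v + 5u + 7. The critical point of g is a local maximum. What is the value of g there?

281/16

∂g/∂v = -2v + 6 = 0 and ∂g/∂u = -8u + 5 = 0, so (v, u) = (3, 5/8).
The Hessian has g_{vv} = -2, g_{uu} = -8, g_{vu} = 0, giving D = 16 > 0 with g_{vv} < 0, so the point is a local maximum.
g(3, 5/8) = 281/16.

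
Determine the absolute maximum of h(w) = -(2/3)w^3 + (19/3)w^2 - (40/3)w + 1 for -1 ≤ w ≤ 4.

h'(w) = -2w^2 + (38/3)w - 40/3, whose only zero in [-1, 4] is w = 4/3.
Candidates: h(-1) = 64/3; h(4/3) = -575/81; h(4) = 19/3.
Hence the absolute maximum is 64/3 at w = -1.

64/3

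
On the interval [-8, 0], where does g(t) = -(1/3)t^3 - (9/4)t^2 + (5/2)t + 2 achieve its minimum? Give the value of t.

The derivative is -t^2 - (9/2)t + 5/2, whose only zero in [-8, 0] is t = -5.
Compare values at every candidate in [-8, 0]: g(-8) = 26/3,  g(-5) = -301/12,  g(0) = 2.
So the minimum is g(-5) = -301/12.

-5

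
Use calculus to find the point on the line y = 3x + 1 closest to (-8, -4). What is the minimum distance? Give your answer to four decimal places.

6.0083

Minimize D(x)^2 = (x + 8)^2 + (3x + 5)^2.
d/dx[D^2] = 2(x + 8) + 2·3·(3x + 5) = 0 ⇒ x = -23/10.
Then y = -59/10 and the distance is √(361/10) ≈ 6.0083.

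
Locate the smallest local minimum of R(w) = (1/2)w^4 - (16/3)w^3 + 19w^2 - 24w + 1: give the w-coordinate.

R'(w) = 2w^3 - 16w^2 + 38w - 24 = 0 at w = 1, 3, 4.
R''(w) = 6w^2 - 32w + 38. R''(1) = 12 > 0 ⇒ local minimum; R''(3) = -4 < 0 ⇒ local maximum; R''(4) = 6 > 0 ⇒ local minimum.
Thus R has its smallest local minimum at w = 1, with value -53/6.

1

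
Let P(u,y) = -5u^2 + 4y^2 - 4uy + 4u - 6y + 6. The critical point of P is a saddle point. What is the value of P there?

91/24

∂P/∂u = -10u - 4y + 4 = 0 and ∂P/∂y = -4u + 8y - 6 = 0, so (u, y) = (1/12, 19/24).
The Hessian has P_{uu} = -10, P_{yy} = 8, P_{uy} = -4, giving D = -96 < 0, so the point is a saddle point.
P(1/12, 19/24) = 91/24.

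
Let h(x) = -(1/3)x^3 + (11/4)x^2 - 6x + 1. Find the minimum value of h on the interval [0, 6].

The derivative is -x^2 + (11/2)x - 6, which vanishes at x = 3/2 and x = 4.
Evaluating at the critical points and endpoints: h(0) = 1; h(3/2) = -47/16; h(4) = -1/3; h(6) = -8.
The minimum over the interval is -8, attained at x = 6.

-8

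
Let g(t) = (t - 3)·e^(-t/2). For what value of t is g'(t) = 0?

5

g'(t) = 1·e^(-t/2) + (t - 3)·(-1/2)·e^(-t/2) = (-(1/2)t + 5/2)·e^(-t/2). Since e^(-t/2) > 0, the only critical point is t = 5.
g''(5) has the same sign as -1/2 < 0, so this is a local maximum.
g(5) = (2)·e^(-5/2) ≈ 0.1642.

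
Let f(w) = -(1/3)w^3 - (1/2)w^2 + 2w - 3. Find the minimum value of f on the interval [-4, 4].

-73/3

f'(w) = -w^2 - w + 2, which vanishes at w = -2 and w = 1.
Candidates: f(-4) = 7/3,  f(-2) = -19/3,  f(1) = -11/6,  f(4) = -73/3.
So the minimum is f(4) = -73/3.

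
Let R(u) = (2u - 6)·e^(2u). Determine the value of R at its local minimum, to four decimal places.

-148.4132

By the product rule, R'(u) = (4u - 10)·e^(2u). Since e^(2u) > 0, the only critical point is u = 5/2.
R''(5/2) has the same sign as 4 > 0, so this is a local minimum.
R(5/2) = (-1)·e^(5) ≈ -148.4132.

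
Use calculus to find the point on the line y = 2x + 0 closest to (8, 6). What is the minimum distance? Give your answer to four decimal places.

4.4721

Minimize D(x)^2 = (x - 8)^2 + (2x - 6)^2.
d/dx[D^2] = 2(x - 8) + 2·2·(2x - 6) = 0 ⇒ x = 4.
Then y = 8 and the distance is √(20) ≈ 4.4721.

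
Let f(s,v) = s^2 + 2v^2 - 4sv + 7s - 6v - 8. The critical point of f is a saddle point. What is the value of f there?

∂f/∂s = 2s - 4v + 7 = 0 and ∂f/∂v = -4s + 4v - 6 = 0, so (s, v) = (1/2, 2).
The Hessian has f_{ss} = 2, f_{vv} = 4, f_{sv} = -4, giving D = -8 < 0, so the point is a saddle point.
f(1/2, 2) = -49/4.

-49/4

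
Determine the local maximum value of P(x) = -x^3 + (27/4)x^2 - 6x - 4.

16

P'(x) = -3x^2 + (27/2)x - 6 = 0 at x = 1/2, 4.
Since P''(x) = -6x + 27/2, we get P''(1/2) = 21/2 > 0 ⇒ local minimum; P''(4) = -21/2 < 0 ⇒ local maximum.
So the local maximum value is P(4) = 16.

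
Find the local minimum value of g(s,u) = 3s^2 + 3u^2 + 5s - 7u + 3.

-19/6

∂g/∂s = 6s + 5 = 0 and ∂g/∂u = 6u - 7 = 0, so (s, u) = (-5/6, 7/6).
The Hessian has g_{ss} = 6, g_{uu} = 6, g_{su} = 0, giving D = 36 > 0 with g_{ss} > 0, so the point is a local minimum.
g(-5/6, 7/6) = -19/6.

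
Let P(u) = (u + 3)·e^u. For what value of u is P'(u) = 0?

By the product rule, P'(u) = (u + 4)·e^u. Since e^u > 0, the only critical point is u = -4.
P''(-4) has the same sign as 1 > 0, so this is a local minimum.
P(-4) = (-1)·e^(-4) ≈ -0.0183.

-4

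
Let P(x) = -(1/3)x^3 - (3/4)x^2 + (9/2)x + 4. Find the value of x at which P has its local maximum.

Critical points: P'(x) = -x^2 - (3/2)x + 9/2 vanishes at x = -3, 3/2.
Second-derivative test with P''(x) = -2x - 3/2: P''(-3) = 9/2 > 0 ⇒ local minimum; P''(3/2) = -9/2 < 0 ⇒ local maximum.
Thus P has its local maximum at x = 3/2, with value 127/16.

3/2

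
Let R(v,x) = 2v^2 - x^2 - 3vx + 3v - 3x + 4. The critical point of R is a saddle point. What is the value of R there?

∂R/∂v = 4v - 3x + 3 = 0 and ∂R/∂x = -3v - 2x - 3 = 0, so (v, x) = (-15/17, -3/17).
The Hessian has R_{vv} = 4, R_{xx} = -2, R_{vx} = -3, giving D = -17 < 0, so the point is a saddle point.
R(-15/17, -3/17) = 50/17.

50/17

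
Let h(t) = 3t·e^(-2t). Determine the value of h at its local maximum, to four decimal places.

Differentiating with the product rule gives h'(t) = (-6t + 3)·e^(-2t). Since e^(-2t) > 0, the only critical point is t = 1/2.
h''(1/2) has the same sign as -6 < 0, so this is a local maximum.
h(1/2) = (3/2)·e^(-1) ≈ 0.5518.

0.5518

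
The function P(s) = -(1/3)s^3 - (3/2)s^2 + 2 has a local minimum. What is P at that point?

-5/2

P'(s) = -s^2 - 3s. Setting P'(s) = 0 gives s ∈ {-3, 0}.
Second-derivative test with P''(s) = -2s - 3: P''(-3) = 3 > 0 ⇒ local minimum; P''(0) = -3 < 0 ⇒ local maximum.
Thus P has its local minimum at s = -3, with value -5/2.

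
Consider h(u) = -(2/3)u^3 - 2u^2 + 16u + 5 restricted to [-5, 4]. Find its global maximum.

71/3

h'(u) = -2u^2 - 4u + 16, which vanishes at u = -4 and u = 2.
Evaluating at the critical points and endpoints: h(-5) = -125/3,  h(-4) = -145/3,  h(2) = 71/3,  h(4) = -17/3.
The maximum over the interval is 71/3, attained at u = 2.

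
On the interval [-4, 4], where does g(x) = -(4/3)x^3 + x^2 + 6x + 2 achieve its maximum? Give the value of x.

Differentiating, g'(x) = -4x^2 + 2x + 6; which vanishes at x = -1 and x = 3/2.
Compare values at every candidate in [-4, 4]: g(-4) = 238/3, g(-1) = -5/3, g(3/2) = 35/4, g(4) = -130/3.
The maximum over the interval is 238/3, attained at x = -4.

-4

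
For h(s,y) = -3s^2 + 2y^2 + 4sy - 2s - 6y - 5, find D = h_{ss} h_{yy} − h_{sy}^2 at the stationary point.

-40

∂h/∂s = -6s + 4y - 2 = 0 and ∂h/∂y = 4s + 4y - 6 = 0, so (s, y) = (2/5, 11/10).
The Hessian has h_{ss} = -6, h_{yy} = 4, h_{sy} = 4, giving D = -40 < 0, so the point is a saddle point.
D = (-6)·(4) − (4)^2 = -40.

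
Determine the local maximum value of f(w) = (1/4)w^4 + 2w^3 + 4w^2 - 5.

-1

f'(w) = w^3 + 6w^2 + 8w = 0 at w = -4, -2, 0.
Since f''(w) = 3w^2 + 12w + 8, we get f''(-4) = 8 > 0 ⇒ local minimum; f''(-2) = -4 < 0 ⇒ local maximum; f''(0) = 8 > 0 ⇒ local minimum.
So the local maximum value is f(-2) = -1.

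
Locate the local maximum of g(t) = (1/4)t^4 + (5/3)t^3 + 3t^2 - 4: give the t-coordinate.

-2

Critical points: g'(t) = t^3 + 5t^2 + 6t vanishes at t = -3, -2, 0.
Since g''(t) = 3t^2 + 10t + 6, we get g''(-3) = 3 > 0 ⇒ local minimum; g''(-2) = -2 < 0 ⇒ local maximum; g''(0) = 6 > 0 ⇒ local minimum.
The local maximum is g(-2) = -4/3.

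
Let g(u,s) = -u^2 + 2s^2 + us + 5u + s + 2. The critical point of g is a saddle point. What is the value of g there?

∂g/∂u = -2u + s + 5 = 0 and ∂g/∂s = u + 4s + 1 = 0, so (u, s) = (19/9, -7/9).
The Hessian has g_{uu} = -2, g_{ss} = 4, g_{us} = 1, giving D = -9 < 0, so the point is a saddle point.
g(19/9, -7/9) = 62/9.

62/9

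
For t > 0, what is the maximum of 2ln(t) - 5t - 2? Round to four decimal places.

h'(t) = 2/t − 5 = 0 gives t = 2/5.
h''(t) = -2/t², which is negative for t > 0, so this is a local maximum.
h(2/5) = 2·ln(2/5) - 2 - 2 ≈ -5.8326.

-5.8326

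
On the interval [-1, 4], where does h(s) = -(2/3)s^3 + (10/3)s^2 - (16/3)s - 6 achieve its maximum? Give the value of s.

h'(s) = -2s^2 + (20/3)s - 16/3, which vanishes at s = 4/3 and s = 2.
Candidates: h(-1) = 10/3,  h(4/3) = -710/81,  h(2) = -26/3,  h(4) = -50/3.
Hence the absolute maximum is 10/3 at s = -1.

-1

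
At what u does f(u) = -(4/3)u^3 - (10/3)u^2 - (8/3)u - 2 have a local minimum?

f'(u) = -4u^2 - (20/3)u - 8/3. Setting f'(u) = 0 gives u ∈ {-1, -2/3}.
Second-derivative test with f''(u) = -8u - 20/3: f''(-1) = 4/3 > 0 ⇒ local minimum; f''(-2/3) = -4/3 < 0 ⇒ local maximum.
Thus f has its local minimum at u = -1, with value -4/3.

-1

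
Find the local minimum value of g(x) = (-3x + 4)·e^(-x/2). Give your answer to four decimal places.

By the product rule, g'(x) = ((3/2)x - 5)·e^(-x/2). Since e^(-x/2) > 0, the only critical point is x = 10/3.
g''(10/3) has the same sign as 3/2 > 0, so this is a local minimum.
g(10/3) = (-6)·e^(-5/3) ≈ -1.1333.

-1.1333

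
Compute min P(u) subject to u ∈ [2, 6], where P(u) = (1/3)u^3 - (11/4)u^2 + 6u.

P'(u) = u^2 - (11/2)u + 6, whose only zero in [2, 6] is u = 4.
Compare values at every candidate in [2, 6]: P(2) = 11/3; P(4) = 4/3; P(6) = 9.
So the minimum is P(4) = 4/3.

4/3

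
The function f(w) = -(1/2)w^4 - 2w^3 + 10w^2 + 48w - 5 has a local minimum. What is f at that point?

-53

f'(w) = -2w^3 - 6w^2 + 20w + 48. Setting f'(w) = 0 gives w ∈ {-4, -2, 3}.
f''(w) = -6w^2 - 12w + 20. f''(-4) = -28 < 0 ⇒ local maximum; f''(-2) = 20 > 0 ⇒ local minimum; f''(3) = -70 < 0 ⇒ local maximum.
The local minimum is f(-2) = -53.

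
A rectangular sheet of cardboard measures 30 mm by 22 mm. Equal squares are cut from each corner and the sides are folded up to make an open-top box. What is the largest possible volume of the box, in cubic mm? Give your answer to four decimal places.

1233.8092

With cut size x, the volume is V(x) = x(30 − 2x)(22 − 2x) for 0 < x < 11.
V'(x) = 12x^2 − 208x + 660. Setting V'(x) = 0 gives x ≈ 4.1821 (the root in (0, 11)).
V''(x) = 24x − 208 is negative there, so this is the maximum; V ≈ 1233.8092.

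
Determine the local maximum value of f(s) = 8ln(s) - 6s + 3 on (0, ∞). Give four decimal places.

f'(s) = 8/s − 6 = 0 gives s = 4/3.
f''(s) = -8/s², which is negative for s > 0, so this is a local maximum.
f(4/3) = 8·ln(4/3) - 8 + 3 ≈ -2.6985.

-2.6985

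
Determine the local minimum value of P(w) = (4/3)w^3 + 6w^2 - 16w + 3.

P'(w) = 4w^2 + 12w - 16. Setting P'(w) = 0 gives w ∈ {-4, 1}.
Second-derivative test with P''(w) = 8w + 12: P''(-4) = -20 < 0 ⇒ local maximum; P''(1) = 20 > 0 ⇒ local minimum.
So the local minimum value is P(1) = -17/3.

-17/3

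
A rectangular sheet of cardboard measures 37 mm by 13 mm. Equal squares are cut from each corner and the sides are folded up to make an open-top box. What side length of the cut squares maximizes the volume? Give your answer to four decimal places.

With cut size x, the volume is V(x) = x(37 − 2x)(13 − 2x) for 0 < x < 6.5.
V'(x) = 12x^2 − 200x + 481. Setting V'(x) = 0 gives x ≈ 2.9147 (the root in (0, 6.5)).
V''(x) = 24x − 200 is negative there, so this is the maximum; V ≈ 651.4701.

2.9147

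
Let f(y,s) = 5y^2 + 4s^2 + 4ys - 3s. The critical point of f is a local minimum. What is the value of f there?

-45/64

∂f/∂y = 10y + 4s = 0 and ∂f/∂s = 4y + 8s - 3 = 0, so (y, s) = (-3/16, 15/32).
The Hessian has f_{yy} = 10, f_{ss} = 8, f_{ys} = 4, giving D = 64 > 0 with f_{yy} > 0, so the point is a local minimum.
f(-3/16, 15/32) = -45/64.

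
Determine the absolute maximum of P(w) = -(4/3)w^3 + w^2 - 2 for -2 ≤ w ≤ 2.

The derivative is -4w^2 + 2w, which vanishes at w = 0 and w = 1/2.
Compare values at every candidate in [-2, 2]: P(-2) = 38/3,  P(0) = -2,  P(1/2) = -23/12,  P(2) = -26/3.
So the maximum is P(-2) = 38/3.

38/3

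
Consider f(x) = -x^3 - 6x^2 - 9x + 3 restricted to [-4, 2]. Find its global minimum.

f'(x) = -3x^2 - 12x - 9, which vanishes at x = -3 and x = -1.
Compare values at every candidate in [-4, 2]: f(-4) = 7,  f(-3) = 3,  f(-1) = 7,  f(2) = -47.
Hence the absolute minimum is -47 at x = 2.

-47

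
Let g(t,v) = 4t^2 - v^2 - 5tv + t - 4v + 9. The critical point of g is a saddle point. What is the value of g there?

412/41

∂g/∂t = 8t - 5v + 1 = 0 and ∂g/∂v = -5t - 2v - 4 = 0, so (t, v) = (-22/41, -27/41).
The Hessian has g_{tt} = 8, g_{vv} = -2, g_{tv} = -5, giving D = -41 < 0, so the point is a saddle point.
g(-22/41, -27/41) = 412/41.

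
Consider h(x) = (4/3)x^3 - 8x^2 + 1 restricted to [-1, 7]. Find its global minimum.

-125/3

The derivative is 4x^2 - 16x, which vanishes at x = 0 and x = 4.
Compare values at every candidate in [-1, 7]: h(-1) = -25/3,  h(0) = 1,  h(4) = -125/3,  h(7) = 199/3.
The minimum over the interval is -125/3, attained at x = 4.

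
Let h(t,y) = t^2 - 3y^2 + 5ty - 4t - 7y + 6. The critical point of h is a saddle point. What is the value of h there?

∂h/∂t = 2t + 5y - 4 = 0 and ∂h/∂y = 5t - 6y - 7 = 0, so (t, y) = (59/37, 6/37).
The Hessian has h_{tt} = 2, h_{yy} = -6, h_{ty} = 5, giving D = -37 < 0, so the point is a saddle point.
h(59/37, 6/37) = 83/37.

83/37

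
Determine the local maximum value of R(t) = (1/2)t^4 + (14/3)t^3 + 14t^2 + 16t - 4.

-28/3

R'(t) = 2t^3 + 14t^2 + 28t + 16 = 0 at t = -4, -2, -1.
R''(t) = 6t^2 + 28t + 28. R''(-4) = 12 > 0 ⇒ local minimum; R''(-2) = -4 < 0 ⇒ local maximum; R''(-1) = 6 > 0 ⇒ local minimum.
The local maximum is R(-2) = -28/3.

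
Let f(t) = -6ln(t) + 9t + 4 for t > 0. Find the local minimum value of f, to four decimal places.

f'(t) = -6/t + 9 = 0 gives t = 2/3.
f''(t) = 6/t², which is positive for t > 0, so this is a local minimum.
f(2/3) = -6·ln(2/3) + 6 + 4 ≈ 12.4328.

12.4328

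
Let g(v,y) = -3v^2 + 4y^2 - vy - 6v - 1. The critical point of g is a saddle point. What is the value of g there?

95/49

∂g/∂v = -6v - y - 6 = 0 and ∂g/∂y = -v + 8y = 0, so (v, y) = (-48/49, -6/49).
The Hessian has g_{vv} = -6, g_{yy} = 8, g_{vy} = -1, giving D = -49 < 0, so the point is a saddle point.
g(-48/49, -6/49) = 95/49.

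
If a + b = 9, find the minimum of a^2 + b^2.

81/2

With a + b = 9, a^2 + b^2 = a^2 + (9 − a)^2.
The derivative 2a − 2(9 − a) = 4a − 18 vanishes at a = 9/2; second derivative 4 > 0, a minimum.
The minimum is 2·(9/2)^2 = 81/2.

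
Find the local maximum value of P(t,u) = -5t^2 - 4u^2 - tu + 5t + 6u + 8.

882/79

∂P/∂t = -10t - u + 5 = 0 and ∂P/∂u = -t - 8u + 6 = 0, so (t, u) = (34/79, 55/79).
The Hessian has P_{tt} = -10, P_{uu} = -8, P_{tu} = -1, giving D = 79 > 0 with P_{tt} < 0, so the point is a local maximum.
P(34/79, 55/79) = 882/79.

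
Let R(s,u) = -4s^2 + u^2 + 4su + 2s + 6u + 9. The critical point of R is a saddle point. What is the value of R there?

25/8

∂R/∂s = -8s + 4u + 2 = 0 and ∂R/∂u = 4s + 2u + 6 = 0, so (s, u) = (-5/8, -7/4).
The Hessian has R_{ss} = -8, R_{uu} = 2, R_{su} = 4, giving D = -32 < 0, so the point is a saddle point.
R(-5/8, -7/4) = 25/8.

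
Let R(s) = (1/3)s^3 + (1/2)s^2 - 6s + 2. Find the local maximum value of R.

31/2

R'(s) = s^2 + s - 6 = 0 at s = -3, 2.
Second-derivative test with R''(s) = 2s + 1: R''(-3) = -5 < 0 ⇒ local maximum; R''(2) = 5 > 0 ⇒ local minimum.
Thus R has its local maximum at s = -3, with value 31/2.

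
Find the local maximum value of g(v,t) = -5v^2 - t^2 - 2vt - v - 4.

-63/16

∂g/∂v = -10v - 2t - 1 = 0 and ∂g/∂t = -2v - 2t = 0, so (v, t) = (-1/8, 1/8).
The Hessian has g_{vv} = -10, g_{tt} = -2, g_{vt} = -2, giving D = 16 > 0 with g_{vv} < 0, so the point is a local maximum.
g(-1/8, 1/8) = -63/16.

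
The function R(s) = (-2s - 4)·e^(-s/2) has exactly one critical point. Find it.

0

By the product rule, R'(s) = (s)·e^(-s/2). Since e^(-s/2) > 0, the only critical point is s = 0.
R''(0) has the same sign as 1 > 0, so this is a local minimum.
R(0) = (-4)·e^(0) ≈ -4.0000.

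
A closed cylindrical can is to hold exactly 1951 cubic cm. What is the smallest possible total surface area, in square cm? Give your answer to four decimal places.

864.3429

With radius r and height h, πr²h = 1951 so h = 1951/(πr²), and S(r) = 2πr² + 2πrh = 2πr² + 2·1951/r.
S'(r) = 4πr − 2·1951/r² = 0 ⇒ r³ = 1951/(2π), so r ≈ 6.7716 and h = 2r ≈ 13.5432.
S''(r) = 4π + 4·1951/r³ > 0, so this is the minimum; S ≈ 864.3429.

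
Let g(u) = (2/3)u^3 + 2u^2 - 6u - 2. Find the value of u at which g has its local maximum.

g'(u) = 2u^2 + 4u - 6 = 0 at u = -3, 1.
Since g''(u) = 4u + 4, we get g''(-3) = -8 < 0 ⇒ local maximum; g''(1) = 8 > 0 ⇒ local minimum.
Thus g has its local maximum at u = -3, with value 16.

-3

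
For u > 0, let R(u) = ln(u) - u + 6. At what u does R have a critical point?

1

R'(u) = 1/u − 1 = 0 gives u = 1.
R''(u) = -1/u², which is negative for u > 0, so this is a local maximum.
R(1) = 1·ln(1) - 1 + 6 ≈ 5.0000.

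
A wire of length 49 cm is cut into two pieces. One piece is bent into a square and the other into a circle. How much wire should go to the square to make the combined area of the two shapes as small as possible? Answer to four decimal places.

Let x be the length used for the square. Square side x/4; circle radius (49−x)/(2π).
A(x) = (x/4)² + π·((49−x)/(2π))² = x²/16 + (49−x)²/(4π) for 0 ≤ x ≤ 49. A'(x) = x/8 − (49−x)/(2π) = 0 gives x = 4·49/(π+4) ≈ 27.4449.
A'' = 1/8 + 1/(2π) > 0, so this gives the minimum combined area; x ≈ 27.4449 cm to the square.

27.4449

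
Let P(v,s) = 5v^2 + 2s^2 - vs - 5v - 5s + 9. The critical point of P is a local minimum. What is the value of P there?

∂P/∂v = 10v - s - 5 = 0 and ∂P/∂s = -v + 4s - 5 = 0, so (v, s) = (25/39, 55/39).
The Hessian has P_{vv} = 10, P_{ss} = 4, P_{vs} = -1, giving D = 39 > 0 with P_{vv} > 0, so the point is a local minimum.
P(25/39, 55/39) = 151/39.

151/39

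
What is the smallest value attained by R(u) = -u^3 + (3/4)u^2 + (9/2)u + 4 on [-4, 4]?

R'(u) = -3u^2 + (3/2)u + 9/2, which vanishes at u = -1 and u = 3/2.
Candidates: R(-4) = 62,  R(-1) = 5/4,  R(3/2) = 145/16,  R(4) = -30.
The minimum over the interval is -30, attained at u = 4.

-30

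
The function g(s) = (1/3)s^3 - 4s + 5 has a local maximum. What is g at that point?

31/3

Critical points: g'(s) = s^2 - 4 vanishes at s = -2, 2.
Second-derivative test with g''(s) = 2s: g''(-2) = -4 < 0 ⇒ local maximum; g''(2) = 4 > 0 ⇒ local minimum.
So the local maximum value is g(-2) = 31/3.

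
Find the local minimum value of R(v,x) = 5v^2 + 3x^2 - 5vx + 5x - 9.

-88/7

∂R/∂v = 10v - 5x = 0 and ∂R/∂x = -5v + 6x + 5 = 0, so (v, x) = (-5/7, -10/7).
The Hessian has R_{vv} = 10, R_{xx} = 6, R_{vx} = -5, giving D = 35 > 0 with R_{vv} > 0, so the point is a local minimum.
R(-5/7, -10/7) = -88/7.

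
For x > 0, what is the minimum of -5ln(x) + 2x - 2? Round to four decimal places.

-1.5815

h'(x) = -5/x + 2 = 0 gives x = 5/2.
h''(x) = 5/x², which is positive for x > 0, so this is a local minimum.
h(5/2) = -5·ln(5/2) + 5 - 2 ≈ -1.5815.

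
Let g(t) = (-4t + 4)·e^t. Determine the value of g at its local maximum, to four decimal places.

g'(t) = (-4)·e^t + (-4t + 4)·1·e^t = (-4t)·e^t. Since e^t > 0, the only critical point is t = 0.
g''(0) has the same sign as -4 < 0, so this is a local maximum.
g(0) = (4)·e^(0) ≈ 4.0000.

4.0000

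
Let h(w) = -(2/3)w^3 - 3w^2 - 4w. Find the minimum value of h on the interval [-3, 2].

Differentiating, h'(w) = -2w^2 - 6w - 4; which vanishes at w = -2 and w = -1.
Compare values at every candidate in [-3, 2]: h(-3) = 3; h(-2) = 4/3; h(-1) = 5/3; h(2) = -76/3.
Hence the absolute minimum is -76/3 at w = 2.

-76/3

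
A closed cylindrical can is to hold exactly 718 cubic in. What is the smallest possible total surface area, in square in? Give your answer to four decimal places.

With radius r and height h, πr²h = 718 so h = 718/(πr²), and S(r) = 2πr² + 2πrh = 2πr² + 2·718/r.
S'(r) = 4πr − 2·718/r² = 0 ⇒ r³ = 718/(2π), so r ≈ 4.8527 and h = 2r ≈ 9.7054.
S''(r) = 4π + 4·718/r³ > 0, so this is the minimum; S ≈ 443.8786.

443.8786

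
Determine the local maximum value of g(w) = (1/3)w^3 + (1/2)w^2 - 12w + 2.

Critical points: g'(w) = w^2 + w - 12 vanishes at w = -4, 3.
Since g''(w) = 2w + 1, we get g''(-4) = -7 < 0 ⇒ local maximum; g''(3) = 7 > 0 ⇒ local minimum.
Thus g has its local maximum at w = -4, with value 110/3.

110/3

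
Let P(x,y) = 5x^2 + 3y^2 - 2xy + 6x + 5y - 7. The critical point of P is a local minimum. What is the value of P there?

-685/56

∂P/∂x = 10x - 2y + 6 = 0 and ∂P/∂y = -2x + 6y + 5 = 0, so (x, y) = (-23/28, -31/28).
The Hessian has P_{xx} = 10, P_{yy} = 6, P_{xy} = -2, giving D = 56 > 0 with P_{xx} > 0, so the point is a local minimum.
P(-23/28, -31/28) = -685/56.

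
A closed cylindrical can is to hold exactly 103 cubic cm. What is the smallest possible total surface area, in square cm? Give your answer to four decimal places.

With radius r and height h, πr²h = 103 so h = 103/(πr²), and S(r) = 2πr² + 2πrh = 2πr² + 2·103/r.
S'(r) = 4πr − 2·103/r² = 0 ⇒ r³ = 103/(2π), so r ≈ 2.5403 and h = 2r ≈ 5.0806.
S''(r) = 4π + 4·103/r³ > 0, so this is the minimum; S ≈ 121.6390.

121.6390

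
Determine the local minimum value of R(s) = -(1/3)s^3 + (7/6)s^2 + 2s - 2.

Critical points: R'(s) = -s^2 + (7/3)s + 2 vanishes at s = -2/3, 3.
R''(s) = -2s + 7/3. R''(-2/3) = 11/3 > 0 ⇒ local minimum; R''(3) = -11/3 < 0 ⇒ local maximum.
Thus R has its local minimum at s = -2/3, with value -220/81.

-220/81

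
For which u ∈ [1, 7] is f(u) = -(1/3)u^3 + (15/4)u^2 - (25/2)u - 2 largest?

Differentiating, f'(u) = -u^2 + (15/2)u - 25/2; which vanishes at u = 5/2 and u = 5.
Candidates: f(1) = -133/12; f(5/2) = -721/48; f(5) = -149/12; f(7) = -241/12.
Hence the absolute maximum is -133/12 at u = 1.

1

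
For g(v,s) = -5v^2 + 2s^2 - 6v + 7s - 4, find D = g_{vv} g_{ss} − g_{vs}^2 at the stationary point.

-40

∂g/∂v = -10v - 6 = 0 and ∂g/∂s = 4s + 7 = 0, so (v, s) = (-3/5, -7/4).
The Hessian has g_{vv} = -10, g_{ss} = 4, g_{vs} = 0, giving D = -40 < 0, so the point is a saddle point.
D = (-10)·(4) − (0)^2 = -40.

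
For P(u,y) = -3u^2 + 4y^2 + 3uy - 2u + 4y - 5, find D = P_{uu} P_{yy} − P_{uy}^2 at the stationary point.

∂P/∂u = -6u + 3y - 2 = 0 and ∂P/∂y = 3u + 8y + 4 = 0, so (u, y) = (-28/57, -6/19).
The Hessian has P_{uu} = -6, P_{yy} = 8, P_{uy} = 3, giving D = -57 < 0, so the point is a saddle point.
D = (-6)·(8) − (3)^2 = -57.

-57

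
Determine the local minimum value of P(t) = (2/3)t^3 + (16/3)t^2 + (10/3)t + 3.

Critical points: P'(t) = 2t^2 + (32/3)t + 10/3 vanishes at t = -5, -1/3.
Since P''(t) = 4t + 32/3, we get P''(-5) = -28/3 < 0 ⇒ local maximum; P''(-1/3) = 28/3 > 0 ⇒ local minimum.
The local minimum is P(-1/3) = 199/81.

199/81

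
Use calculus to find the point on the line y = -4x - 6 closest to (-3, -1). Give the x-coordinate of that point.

Minimize D(x)^2 = (x + 3)^2 + (-4x - 5)^2.
d/dx[D^2] = 2(x + 3) + 2·(-4)·(-4x - 5) = 0 ⇒ x = -23/17.
Then y = -10/17 and the distance is √(49/17) ≈ 1.6977.

-23/17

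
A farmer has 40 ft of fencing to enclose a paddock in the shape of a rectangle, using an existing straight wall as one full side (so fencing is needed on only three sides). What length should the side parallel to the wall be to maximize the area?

20

Let the sides perpendicular to the wall have length x and the parallel side y, so 2x + y = 40 and the area is A = xy = x(40 − 2x).
A'(x) = 40 − 4x = 0 gives x = 10, and A''(x) = −4 < 0 confirms a maximum.
Then y = 40 − 2·10 = 20 and A = 200.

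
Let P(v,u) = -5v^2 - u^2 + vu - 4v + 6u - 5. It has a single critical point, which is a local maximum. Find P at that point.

∂P/∂v = -10v + u - 4 = 0 and ∂P/∂u = v - 2u + 6 = 0, so (v, u) = (-2/19, 56/19).
The Hessian has P_{vv} = -10, P_{uu} = -2, P_{vu} = 1, giving D = 19 > 0 with P_{vv} < 0, so the point is a local maximum.
P(-2/19, 56/19) = 77/19.

77/19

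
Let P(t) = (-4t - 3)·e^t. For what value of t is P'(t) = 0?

-7/4

P'(t) = (-4)·e^t + (-4t - 3)·1·e^t = (-4t - 7)·e^t. Since e^t > 0, the only critical point is t = -7/4.
P''(-7/4) has the same sign as -4 < 0, so this is a local maximum.
P(-7/4) = (4)·e^(-7/4) ≈ 0.6951.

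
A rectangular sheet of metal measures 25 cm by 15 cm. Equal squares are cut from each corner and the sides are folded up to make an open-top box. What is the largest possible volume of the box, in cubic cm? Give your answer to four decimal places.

With cut size x, the volume is V(x) = x(25 − 2x)(15 − 2x) for 0 < x < 7.5.
V'(x) = 12x^2 − 160x + 375. Setting V'(x) = 0 gives x ≈ 3.0343 (the root in (0, 7.5)).
V''(x) = 24x − 160 is negative there, so this is the maximum; V ≈ 513.0513.

513.0513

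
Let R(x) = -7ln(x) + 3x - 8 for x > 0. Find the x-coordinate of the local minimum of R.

R'(x) = -7/x + 3 = 0 gives x = 7/3.
R''(x) = 7/x², which is positive for x > 0, so this is a local minimum.
R(7/3) = -7·ln(7/3) + 7 - 8 ≈ -6.9311.

7/3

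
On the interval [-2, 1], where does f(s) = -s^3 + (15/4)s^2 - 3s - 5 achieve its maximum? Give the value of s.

-2

Differentiating, f'(s) = -3s^2 + (15/2)s - 3; whose only zero in [-2, 1] is s = 1/2.
Candidates: f(-2) = 24, f(1/2) = -91/16, f(1) = -21/4.
So the maximum is f(-2) = 24.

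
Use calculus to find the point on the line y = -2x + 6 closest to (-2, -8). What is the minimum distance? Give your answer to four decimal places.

Minimize D(x)^2 = (x + 2)^2 + (-2x + 14)^2.
d/dx[D^2] = 2(x + 2) + 2·(-2)·(-2x + 14) = 0 ⇒ x = 26/5.
Then y = -22/5 and the distance is √(324/5) ≈ 8.0498.

8.0498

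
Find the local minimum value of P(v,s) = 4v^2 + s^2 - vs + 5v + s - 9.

∂P/∂v = 8v - s + 5 = 0 and ∂P/∂s = -v + 2s + 1 = 0, so (v, s) = (-11/15, -13/15).
The Hessian has P_{vv} = 8, P_{ss} = 2, P_{vs} = -1, giving D = 15 > 0 with P_{vv} > 0, so the point is a local minimum.
P(-11/15, -13/15) = -169/15.

-169/15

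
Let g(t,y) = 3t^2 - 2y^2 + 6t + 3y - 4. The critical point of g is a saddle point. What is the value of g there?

∂g/∂t = 6t + 6 = 0 and ∂g/∂y = -4y + 3 = 0, so (t, y) = (-1, 3/4).
The Hessian has g_{tt} = 6, g_{yy} = -4, g_{ty} = 0, giving D = -24 < 0, so the point is a saddle point.
g(-1, 3/4) = -47/8.

-47/8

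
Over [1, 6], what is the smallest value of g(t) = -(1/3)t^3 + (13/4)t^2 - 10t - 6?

g'(t) = -t^2 + (13/2)t - 10, which vanishes at t = 5/2 and t = 4.
Compare values at every candidate in [1, 6]: g(1) = -157/12, g(5/2) = -763/48, g(4) = -46/3, g(6) = -21.
Hence the absolute minimum is -21 at t = 6.

-21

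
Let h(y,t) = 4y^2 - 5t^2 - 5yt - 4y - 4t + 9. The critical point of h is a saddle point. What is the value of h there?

1009/105

∂h/∂y = 8y - 5t - 4 = 0 and ∂h/∂t = -5y - 10t - 4 = 0, so (y, t) = (4/21, -52/105).
The Hessian has h_{yy} = 8, h_{tt} = -10, h_{yt} = -5, giving D = -105 < 0, so the point is a saddle point.
h(4/21, -52/105) = 1009/105.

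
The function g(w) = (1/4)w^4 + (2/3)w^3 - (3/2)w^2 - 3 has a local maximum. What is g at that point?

g'(w) = w^3 + 2w^2 - 3w. Setting g'(w) = 0 gives w ∈ {-3, 0, 1}.
g''(w) = 3w^2 + 4w - 3. g''(-3) = 12 > 0 ⇒ local minimum; g''(0) = -3 < 0 ⇒ local maximum; g''(1) = 4 > 0 ⇒ local minimum.
So the local maximum value is g(0) = -3.

-3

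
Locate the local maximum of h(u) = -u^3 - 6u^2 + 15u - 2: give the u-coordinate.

h'(u) = -3u^2 - 12u + 15. Setting h'(u) = 0 gives u ∈ {-5, 1}.
Since h''(u) = -6u - 12, we get h''(-5) = 18 > 0 ⇒ local minimum; h''(1) = -18 < 0 ⇒ local maximum.
Thus h has its local maximum at u = 1, with value 6.

1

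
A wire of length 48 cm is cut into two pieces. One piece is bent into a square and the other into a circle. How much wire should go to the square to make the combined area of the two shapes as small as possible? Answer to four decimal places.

26.8848

Let x be the length used for the square. Square side x/4; circle radius (48−x)/(2π).
A(x) = (x/4)² + π·((48−x)/(2π))² = x²/16 + (48−x)²/(4π) for 0 ≤ x ≤ 48. A'(x) = x/8 − (48−x)/(2π) = 0 gives x = 4·48/(π+4) ≈ 26.8848.
A'' = 1/8 + 1/(2π) > 0, so this gives the minimum combined area; x ≈ 26.8848 cm to the square.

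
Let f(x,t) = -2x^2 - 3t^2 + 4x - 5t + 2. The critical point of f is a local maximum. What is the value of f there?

∂f/∂x = -4x + 4 = 0 and ∂f/∂t = -6t - 5 = 0, so (x, t) = (1, -5/6).
The Hessian has f_{xx} = -4, f_{tt} = -6, f_{xt} = 0, giving D = 24 > 0 with f_{xx} < 0, so the point is a local maximum.
f(1, -5/6) = 73/12.

73/12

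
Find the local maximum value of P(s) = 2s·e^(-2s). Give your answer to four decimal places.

By the product rule, P'(s) = (-4s + 2)·e^(-2s). Since e^(-2s) > 0, the only critical point is s = 1/2.
P''(1/2) has the same sign as -4 < 0, so this is a local maximum.
P(1/2) = (1)·e^(-1) ≈ 0.3679.

0.3679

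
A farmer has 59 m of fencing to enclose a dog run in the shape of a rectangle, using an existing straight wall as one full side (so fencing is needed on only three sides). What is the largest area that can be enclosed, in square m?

Let the sides perpendicular to the wall have length x and the parallel side y, so 2x + y = 59 and the area is A = xy = x(59 − 2x).
A'(x) = 59 − 4x = 0 gives x = 59/4, and A''(x) = −4 < 0 confirms a maximum.
Then y = 59 − 2·59/4 = 59/2 and A = 3481/8.

3481/8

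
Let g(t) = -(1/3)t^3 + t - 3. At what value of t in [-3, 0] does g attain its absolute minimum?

-1

The derivative is -t^2 + 1, whose only zero in [-3, 0] is t = -1.
Compare values at every candidate in [-3, 0]: g(-3) = 3, g(-1) = -11/3, g(0) = -3.
The minimum over the interval is -11/3, attained at t = -1.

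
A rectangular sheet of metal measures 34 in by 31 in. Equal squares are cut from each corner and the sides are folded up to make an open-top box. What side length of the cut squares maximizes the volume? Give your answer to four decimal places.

5.3994

With cut size x, the volume is V(x) = x(34 − 2x)(31 − 2x) for 0 < x < 15.5.
V'(x) = 12x^2 − 260x + 1054. Setting V'(x) = 0 gives x ≈ 5.3994 (the root in (0, 15.5)).
V''(x) = 24x − 260 is negative there, so this is the maximum; V ≈ 2530.6560.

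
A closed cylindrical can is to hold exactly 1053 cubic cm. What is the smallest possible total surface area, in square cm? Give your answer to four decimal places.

With radius r and height h, πr²h = 1053 so h = 1053/(πr²), and S(r) = 2πr² + 2πrh = 2πr² + 2·1053/r.
S'(r) = 4πr − 2·1053/r² = 0 ⇒ r³ = 1053/(2π), so r ≈ 5.5134 and h = 2r ≈ 11.0267.
S''(r) = 4π + 4·1053/r³ > 0, so this is the minimum; S ≈ 572.9721.

572.9721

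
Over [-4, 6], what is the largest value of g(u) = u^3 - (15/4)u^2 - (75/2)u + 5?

The derivative is 3u^2 - (15/2)u - 75/2, which vanishes at u = -5/2 and u = 5.
Candidates: g(-4) = 31; g(-5/2) = 955/16; g(5) = -605/4; g(6) = -139.
So the maximum is g(-5/2) = 955/16.

955/16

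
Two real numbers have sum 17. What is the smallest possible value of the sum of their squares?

289/2

With a + b = 17, a^2 + b^2 = a^2 + (17 − a)^2.
The derivative 2a − 2(17 − a) = 4a − 34 vanishes at a = 17/2; second derivative 4 > 0, a minimum.
The minimum is 2·(17/2)^2 = 289/2.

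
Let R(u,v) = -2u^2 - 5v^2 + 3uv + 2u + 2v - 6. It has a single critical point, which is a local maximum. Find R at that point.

-146/31

∂R/∂u = -4u + 3v + 2 = 0 and ∂R/∂v = 3u - 10v + 2 = 0, so (u, v) = (26/31, 14/31).
The Hessian has R_{uu} = -4, R_{vv} = -10, R_{uv} = 3, giving D = 31 > 0 with R_{uu} < 0, so the point is a local maximum.
R(26/31, 14/31) = -146/31.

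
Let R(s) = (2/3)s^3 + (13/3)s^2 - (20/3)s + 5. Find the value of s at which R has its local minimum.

Critical points: R'(s) = 2s^2 + (26/3)s - 20/3 vanishes at s = -5, 2/3.
Second-derivative test with R''(s) = 4s + 26/3: R''(-5) = -34/3 < 0 ⇒ local maximum; R''(2/3) = 34/3 > 0 ⇒ local minimum.
The local minimum is R(2/3) = 217/81.

2/3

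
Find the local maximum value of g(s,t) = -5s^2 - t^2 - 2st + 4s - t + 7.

141/16

∂g/∂s = -10s - 2t + 4 = 0 and ∂g/∂t = -2s - 2t - 1 = 0, so (s, t) = (5/8, -9/8).
The Hessian has g_{ss} = -10, g_{tt} = -2, g_{st} = -2, giving D = 16 > 0 with g_{ss} < 0, so the point is a local maximum.
g(5/8, -9/8) = 141/16.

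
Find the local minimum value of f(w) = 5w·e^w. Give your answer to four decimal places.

-1.8394

Differentiating with the product rule gives f'(w) = (5w + 5)·e^w. Since e^w > 0, the only critical point is w = -1.
f''(-1) has the same sign as 5 > 0, so this is a local minimum.
f(-1) = (-5)·e^(-1) ≈ -1.8394.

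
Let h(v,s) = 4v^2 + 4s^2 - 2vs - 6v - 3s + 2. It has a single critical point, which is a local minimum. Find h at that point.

∂h/∂v = 8v - 2s - 6 = 0 and ∂h/∂s = -2v + 8s - 3 = 0, so (v, s) = (9/10, 3/5).
The Hessian has h_{vv} = 8, h_{ss} = 8, h_{vs} = -2, giving D = 60 > 0 with h_{vv} > 0, so the point is a local minimum.
h(9/10, 3/5) = -8/5.

-8/5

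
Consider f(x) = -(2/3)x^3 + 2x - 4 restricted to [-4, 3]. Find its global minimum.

-16

f'(x) = -2x^2 + 2, which vanishes at x = -1 and x = 1.
Candidates: f(-4) = 92/3; f(-1) = -16/3; f(1) = -8/3; f(3) = -16.
Hence the absolute minimum is -16 at x = 3.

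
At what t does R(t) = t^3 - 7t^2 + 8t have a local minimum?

4

Critical points: R'(t) = 3t^2 - 14t + 8 vanishes at t = 2/3, 4.
Since R''(t) = 6t - 14, we get R''(2/3) = -10 < 0 ⇒ local maximum; R''(4) = 10 > 0 ⇒ local minimum.
Thus R has its local minimum at t = 4, with value -16.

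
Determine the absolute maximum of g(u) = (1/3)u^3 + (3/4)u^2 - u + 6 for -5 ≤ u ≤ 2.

29/3

Differentiating, g'(u) = u^2 + (3/2)u - 1; which vanishes at u = -2 and u = 1/2.
Evaluating at the critical points and endpoints: g(-5) = -143/12,  g(-2) = 25/3,  g(1/2) = 275/48,  g(2) = 29/3.
So the maximum is g(2) = 29/3.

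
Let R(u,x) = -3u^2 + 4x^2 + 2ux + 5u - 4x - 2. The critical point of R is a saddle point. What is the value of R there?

∂R/∂u = -6u + 2x + 5 = 0 and ∂R/∂x = 2u + 8x - 4 = 0, so (u, x) = (12/13, 7/26).
The Hessian has R_{uu} = -6, R_{xx} = 8, R_{ux} = 2, giving D = -52 < 0, so the point is a saddle point.
R(12/13, 7/26) = -3/13.

-3/13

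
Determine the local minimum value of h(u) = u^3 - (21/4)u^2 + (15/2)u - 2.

-7/16

h'(u) = 3u^2 - (21/2)u + 15/2. Setting h'(u) = 0 gives u ∈ {1, 5/2}.
Second-derivative test with h''(u) = 6u - 21/2: h''(1) = -9/2 < 0 ⇒ local maximum; h''(5/2) = 9/2 > 0 ⇒ local minimum.
So the local minimum value is h(5/2) = -7/16.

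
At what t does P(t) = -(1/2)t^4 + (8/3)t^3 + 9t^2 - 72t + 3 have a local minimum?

P'(t) = -2t^3 + 8t^2 + 18t - 72 = 0 at t = -3, 3, 4.
P''(t) = -6t^2 + 16t + 18. P''(-3) = -84 < 0 ⇒ local maximum; P''(3) = 12 > 0 ⇒ local minimum; P''(4) = -14 < 0 ⇒ local maximum.
So the local minimum value is P(3) = -201/2.

3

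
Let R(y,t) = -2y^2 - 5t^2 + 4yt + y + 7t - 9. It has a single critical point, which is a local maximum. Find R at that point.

-85/24

∂R/∂y = -4y + 4t + 1 = 0 and ∂R/∂t = 4y - 10t + 7 = 0, so (y, t) = (19/12, 4/3).
The Hessian has R_{yy} = -4, R_{tt} = -10, R_{yt} = 4, giving D = 24 > 0 with R_{yy} < 0, so the point is a local maximum.
R(19/12, 4/3) = -85/24.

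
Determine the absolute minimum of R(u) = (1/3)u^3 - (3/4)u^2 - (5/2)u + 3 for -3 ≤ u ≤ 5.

Differentiating, R'(u) = u^2 - (3/2)u - 5/2; which vanishes at u = -1 and u = 5/2.
Compare values at every candidate in [-3, 5]: R(-3) = -21/4,  R(-1) = 53/12,  R(5/2) = -131/48,  R(5) = 161/12.
Hence the absolute minimum is -21/4 at u = -3.

-21/4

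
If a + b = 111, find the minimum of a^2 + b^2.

With a + b = 111, a^2 + b^2 = a^2 + (111 − a)^2.
The derivative 2a − 2(111 − a) = 4a − 222 vanishes at a = 111/2; second derivative 4 > 0, a minimum.
The minimum is 2·(111/2)^2 = 12321/2.

12321/2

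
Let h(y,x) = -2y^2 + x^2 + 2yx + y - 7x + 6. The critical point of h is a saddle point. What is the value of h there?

∂h/∂y = -4y + 2x + 1 = 0 and ∂h/∂x = 2y + 2x - 7 = 0, so (y, x) = (4/3, 13/6).
The Hessian has h_{yy} = -4, h_{xx} = 2, h_{yx} = 2, giving D = -12 < 0, so the point is a saddle point.
h(4/3, 13/6) = -11/12.

-11/12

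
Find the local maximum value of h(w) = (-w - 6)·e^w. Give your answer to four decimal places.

0.0009

By the product rule, h'(w) = (-w - 7)·e^w. Since e^w > 0, the only critical point is w = -7.
h''(-7) has the same sign as -1 < 0, so this is a local maximum.
h(-7) = (1)·e^(-7) ≈ 0.0009.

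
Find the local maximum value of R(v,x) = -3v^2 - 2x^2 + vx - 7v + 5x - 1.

∂R/∂v = -6v + x - 7 = 0 and ∂R/∂x = v - 4x + 5 = 0, so (v, x) = (-1, 1).
The Hessian has R_{vv} = -6, R_{xx} = -4, R_{vx} = 1, giving D = 23 > 0 with R_{vv} < 0, so the point is a local maximum.
R(-1, 1) = 5.

5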